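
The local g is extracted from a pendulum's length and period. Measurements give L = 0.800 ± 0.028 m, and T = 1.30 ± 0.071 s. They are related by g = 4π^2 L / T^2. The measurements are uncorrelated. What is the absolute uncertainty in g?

2.14 m/s^2

Relative error in a monomial: (δg/g)² = Σ (nᵢ · δxᵢ/xᵢ)².
  (1·δL/L)² = (1×0.0350)² = 0.00122;  (-2·δT/T)² = (-2×0.0546)² = 0.0119
δg/g = √(0.0132) = 0.115
g = 18.7 m/s^2, so δg = 0.115 × 18.7 = 2.14 m/s^2.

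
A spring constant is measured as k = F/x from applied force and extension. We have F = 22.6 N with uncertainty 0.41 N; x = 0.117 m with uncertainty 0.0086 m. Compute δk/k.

Products/powers → add relative errors in quadrature, weighted by exponent:
  (1·δF/F)² = (1×0.0181)² = 0.000329;  (-1·δx/x)² = (-1×0.0735)² = 0.00540
δk/k = √(0.00573) = 0.0757

0.0757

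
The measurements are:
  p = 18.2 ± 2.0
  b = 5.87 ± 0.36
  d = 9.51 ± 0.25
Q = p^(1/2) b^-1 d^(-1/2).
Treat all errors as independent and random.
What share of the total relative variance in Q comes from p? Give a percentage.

(δQ/Q)² = (½·δp/p)² + (-1·δb/b)² + (−½·δd/d)²
  p term: (0.5×0.110)² = 0.00302
  b term: (-1×0.0613)² = 0.00376
  d term: (-0.5×0.0263)² = 0.000173
Total = 0.00695. Share from p = 0.00302/0.00695 = 0.434.

43.4%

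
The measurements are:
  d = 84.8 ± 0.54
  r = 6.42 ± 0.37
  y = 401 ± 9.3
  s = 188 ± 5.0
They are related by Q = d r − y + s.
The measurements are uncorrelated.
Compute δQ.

Let p = d·r = 544. δp/p = √((1·δd/d)² + (1·δr/r)²) = √(4.06e-05 + 0.00332) = 0.0580, so δp = 31.6.
Q = p − y + s: δQ = √(δp² + δy² + δs²) = √(996 + 86.5 + 25.0) = 33.3

33.3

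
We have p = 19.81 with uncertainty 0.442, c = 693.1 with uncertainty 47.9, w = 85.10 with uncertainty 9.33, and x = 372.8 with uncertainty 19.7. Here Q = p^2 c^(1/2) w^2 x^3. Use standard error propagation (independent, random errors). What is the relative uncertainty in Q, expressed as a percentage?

Since Q is a product/quotient, work with relative uncertainties:
  (2·δp/p)² = (2×0.0223)² = 0.00199;  (½·δc/c)² = (0.5×0.0691)² = 0.00119;  (2·δw/w)² = (2×0.110)² = 0.0481;  (3·δx/x)² = (3×0.0528)² = 0.0251
δQ/Q = √(0.0764) = 0.276

27.6%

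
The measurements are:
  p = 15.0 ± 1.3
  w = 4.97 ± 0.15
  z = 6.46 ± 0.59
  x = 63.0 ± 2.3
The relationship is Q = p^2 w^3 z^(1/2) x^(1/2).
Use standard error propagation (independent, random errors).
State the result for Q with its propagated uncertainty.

(5.57 ± 1.12) × 10^5

Products/powers → add relative errors in quadrature, weighted by exponent:
  (2·δp/p)² = (2×0.0867)² = 0.0300;  (3·δw/w)² = (3×0.0302)² = 0.00820;  (½·δz/z)² = (0.5×0.0913)² = 0.00209;  (½·δx/x)² = (0.5×0.0365)² = 0.000333
δQ/Q = √(0.0407) = 0.202
Q = 5.57e+05, so δQ = 0.202 × 5.57e+05 = 1.12e+05.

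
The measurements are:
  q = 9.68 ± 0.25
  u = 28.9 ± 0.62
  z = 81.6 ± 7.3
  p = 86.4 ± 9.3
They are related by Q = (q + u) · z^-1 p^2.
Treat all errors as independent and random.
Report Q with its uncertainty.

Let w = q + u = 38.6. δw = √(δq² + δu²) = √(0.0625 + 0.384) = 0.669, so δw/w = 0.0173.
Q is then a monomial in w, z, p:
δQ/Q = √((δw/w)² + (-1·δz/z)² + (2·δp/p)²) = √(0.000300 + 0.00800 + 0.0463) = 0.234
Q = 3530, so δQ = 0.234 × 3530 = 825.

3530 ± 825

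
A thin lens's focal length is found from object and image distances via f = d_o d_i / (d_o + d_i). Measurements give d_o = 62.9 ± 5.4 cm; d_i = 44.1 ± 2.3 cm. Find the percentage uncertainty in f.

∂f/∂d_o = (d_i/(d_o+d_i))² = 0.170;  ∂f/∂d_i = (d_o/(d_o+d_i))² = 0.346
δf = √((∂f/∂d_o · δd_o)² + (∂f/∂d_i · δd_i)²) = √(0.841 + 0.632) = 1.21 cm
f = 25.9 cm, so δf/f = 1.21/25.9 = 0.0468.

4.68%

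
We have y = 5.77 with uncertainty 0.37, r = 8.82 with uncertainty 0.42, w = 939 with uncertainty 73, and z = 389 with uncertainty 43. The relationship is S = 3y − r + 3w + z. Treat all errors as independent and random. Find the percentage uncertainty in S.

6.94%

Each term contributes (cᵢ δxᵢ)² to (δS)²:
  (3·δy)² = 1.23;  (δr)² = 0.176;  (3·δw)² = 48000;  (δz)² = 1850
δS = √(49800) = 223
S = 3210, so δS/S = 223/3210 = 0.0694.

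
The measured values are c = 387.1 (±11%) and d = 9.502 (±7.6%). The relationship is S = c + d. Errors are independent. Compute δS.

42.6

Each term contributes (cᵢ δxᵢ)² to (δS)²:
  (δc)² = 1810;  (δd)² = 0.522
δS = √(1810) = 42.6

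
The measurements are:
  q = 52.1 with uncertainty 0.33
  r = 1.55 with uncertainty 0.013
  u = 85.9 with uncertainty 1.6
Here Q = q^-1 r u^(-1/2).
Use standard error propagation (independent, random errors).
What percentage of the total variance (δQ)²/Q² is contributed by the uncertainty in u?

(δQ/Q)² = (-1·δq/q)² + (1·δr/r)² + (−½·δu/u)²
  q term: (-1×0.00633)² = 4.01e-05
  r term: (1×0.00839)² = 7.03e-05
  u term: (-0.5×0.0186)² = 8.67e-05
Total = 0.000197. Share from u = 8.67e-05/0.000197 = 0.440.

44.0%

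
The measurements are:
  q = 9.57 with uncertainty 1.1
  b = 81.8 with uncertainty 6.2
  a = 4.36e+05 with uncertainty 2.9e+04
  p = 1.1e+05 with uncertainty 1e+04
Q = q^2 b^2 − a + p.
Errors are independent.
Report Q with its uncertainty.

Let w = q^2·b^2 = 6.13e+05. δw/w = √((2·δq/q)² + (2·δb/b)²) = √(0.0528 + 0.0230) = 0.275, so δw = 1.69e+05.
Q = w − a + p: δQ = √(δw² + δa² + δp²) = √(2.85e+10 + 8.41e+08 + 1e+08) = 1.72e+05
Q = 2.87e+05.

(2.87 ± 1.72) × 10^5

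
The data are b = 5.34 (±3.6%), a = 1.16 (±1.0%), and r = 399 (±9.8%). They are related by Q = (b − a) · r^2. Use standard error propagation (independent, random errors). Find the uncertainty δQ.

1.34e+05

Let u = b − a = 4.18. δu = √(δb² + δa²) = √(0.0370 + 0.000135) = 0.193, so δu/u = 0.0461.
Q is then a monomial in u, r:
δQ/Q = √((δu/u)² + (2·δr/r)²) = √(0.00212 + 0.0384) = 0.201
Q = 6.65e+05, so δQ = 0.201 × 6.65e+05 = 1.34e+05.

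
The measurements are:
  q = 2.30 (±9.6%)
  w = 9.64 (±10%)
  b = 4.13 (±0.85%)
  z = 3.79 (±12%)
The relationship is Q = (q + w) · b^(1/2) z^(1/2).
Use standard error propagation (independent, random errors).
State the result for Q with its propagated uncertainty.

Let u = q + w = 11.9. δu = √(δq² + δw²) = √(0.0488 + 0.929) = 0.989, so δu/u = 0.0828.
Q is then a monomial in u, b, z:
δQ/Q = √((δu/u)² + (½·δb/b)² + (½·δz/z)²) = √(0.00686 + 1.81e-05 + 0.00360) = 0.102
Q = 47.2, so δQ = 0.102 × 47.2 = 4.84.

47.2 ± 4.84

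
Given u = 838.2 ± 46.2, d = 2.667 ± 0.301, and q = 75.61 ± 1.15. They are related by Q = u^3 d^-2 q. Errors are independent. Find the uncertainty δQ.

Each factor contributes (exponent × relative error)² to (δQ/Q)²:
  (3·δu/u)² = (3×0.0551)² = 0.0273;  (-2·δd/d)² = (-2×0.113)² = 0.0510;  (1·δq/q)² = (1×0.0152)² = 0.000231
δQ/Q = √(0.0785) = 0.280
Q = 6.26e+09, so δQ = 0.280 × 6.26e+09 = 1.75e+09.

1.75e+09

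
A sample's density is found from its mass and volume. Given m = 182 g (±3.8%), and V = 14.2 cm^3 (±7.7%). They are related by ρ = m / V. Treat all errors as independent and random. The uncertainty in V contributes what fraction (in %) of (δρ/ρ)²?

(δρ/ρ)² = (1·δm/m)² + (-1·δV/V)²
  m term: (1×0.0380)² = 0.00144
  V term: (-1×0.0770)² = 0.00593
Total = 0.00737. Share from V = 0.00593/0.00737 = 0.804.

80.4%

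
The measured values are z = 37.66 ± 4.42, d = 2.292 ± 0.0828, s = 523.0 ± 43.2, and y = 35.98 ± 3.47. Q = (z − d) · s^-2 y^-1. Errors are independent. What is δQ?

Let u = z − d = 35.37. δu = √(δz² + δd²) = √(19.5 + 0.00686) = 4.42, so δu/u = 0.125.
Q is then a monomial in u, s, y:
δQ/Q = √((δu/u)² + (-2·δs/s)² + (-1·δy/y)²) = √(0.0156 + 0.0273 + 0.00930) = 0.229
Q = 3.594e-06, so δQ = 0.229 × 3.594e-06 = 8.21e-07.

8.21e-07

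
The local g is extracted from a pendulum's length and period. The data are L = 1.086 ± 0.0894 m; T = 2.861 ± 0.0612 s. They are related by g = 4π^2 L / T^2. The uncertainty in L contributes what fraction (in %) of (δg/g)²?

(δg/g)² = (1·δL/L)² + (-2·δT/T)²
  L term: (1×0.0823)² = 0.00678
  T term: (-2×0.0214)² = 0.00183
Total = 0.00861. Share from L = 0.00678/0.00861 = 0.787.

78.7%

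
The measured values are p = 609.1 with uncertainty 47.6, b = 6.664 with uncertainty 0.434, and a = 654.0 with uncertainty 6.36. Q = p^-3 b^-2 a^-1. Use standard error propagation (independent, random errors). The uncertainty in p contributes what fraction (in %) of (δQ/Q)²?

(δQ/Q)² = (-3·δp/p)² + (-2·δb/b)² + (-1·δa/a)²
  p term: (-3×0.0781)² = 0.0550
  b term: (-2×0.0651)² = 0.0170
  a term: (-1×0.00972)² = 9.46e-05
Total = 0.0720. Share from p = 0.0550/0.0720 = 0.763.

76.3%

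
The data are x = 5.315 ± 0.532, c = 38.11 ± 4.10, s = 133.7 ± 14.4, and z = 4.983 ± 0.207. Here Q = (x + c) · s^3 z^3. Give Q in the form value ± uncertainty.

Let u = x + c = 43.42. δu = √(δx² + δc²) = √(0.283 + 16.8) = 4.13, so δu/u = 0.0952.
Q is then a monomial in u, s, z:
δQ/Q = √((δu/u)² + (3·δs/s)² + (3·δz/z)²) = √(0.00906 + 0.104 + 0.0155) = 0.359
Q = 1.284e+10, so δQ = 0.359 × 1.284e+10 = 4.61e+09.

(1.284 ± 0.461) × 10^10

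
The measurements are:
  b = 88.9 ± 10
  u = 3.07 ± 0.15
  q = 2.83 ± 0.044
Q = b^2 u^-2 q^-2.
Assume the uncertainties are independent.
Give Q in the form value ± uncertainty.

105 ± 25.9

Since Q is a product/quotient, work with relative uncertainties:
  (2·δb/b)² = (2×0.112)² = 0.0506;  (-2·δu/u)² = (-2×0.0489)² = 0.00955;  (-2·δq/q)² = (-2×0.0155)² = 0.000967
δQ/Q = √(0.0611) = 0.247
Q = 105, so δQ = 0.247 × 105 = 25.9.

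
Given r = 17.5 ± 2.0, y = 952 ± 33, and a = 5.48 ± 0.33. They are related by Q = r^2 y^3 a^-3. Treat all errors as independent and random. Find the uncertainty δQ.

4.97e+08

For a monomial Q ∝ r^2, y^3, a^-3, fractional errors add in quadrature:
  (2·δr/r)² = (2×0.114)² = 0.0522;  (3·δy/y)² = (3×0.0347)² = 0.0108;  (-3·δa/a)² = (-3×0.0602)² = 0.0326
δQ/Q = √(0.0957) = 0.309
Q = 1.61e+09, so δQ = 0.309 × 1.61e+09 = 4.97e+08.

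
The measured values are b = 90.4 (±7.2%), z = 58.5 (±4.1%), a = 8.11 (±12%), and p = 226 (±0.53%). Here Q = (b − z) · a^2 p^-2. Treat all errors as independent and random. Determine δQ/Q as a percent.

Let u = b − z = 31.9. δu = √(δb² + δz²) = √(42.4 + 5.75) = 6.94, so δu/u = 0.217.
Q is then a monomial in u, a, p:
δQ/Q = √((δu/u)² + (2·δa/a)² + (-2·δp/p)²) = √(0.0473 + 0.0576 + 0.000112) = 0.324

32.4%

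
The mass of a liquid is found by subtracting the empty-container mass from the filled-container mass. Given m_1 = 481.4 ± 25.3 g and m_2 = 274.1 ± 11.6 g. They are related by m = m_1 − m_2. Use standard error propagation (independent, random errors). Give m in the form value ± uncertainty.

207.3 ± 27.8 g

For a sum/difference, combine absolute errors in quadrature:
  (δm_1)² = 640;  (δm_2)² = 135
δm = √(775) = 27.8 g
m = 207.3 g.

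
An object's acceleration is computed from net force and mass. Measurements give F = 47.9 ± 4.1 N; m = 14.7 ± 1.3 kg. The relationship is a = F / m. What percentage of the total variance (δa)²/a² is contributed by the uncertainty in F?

(δa/a)² = (1·δF/F)² + (-1·δm/m)²
  F term: (1×0.0856)² = 0.00733
  m term: (-1×0.0884)² = 0.00782
Total = 0.0151. Share from F = 0.00733/0.0151 = 0.484.

48.4%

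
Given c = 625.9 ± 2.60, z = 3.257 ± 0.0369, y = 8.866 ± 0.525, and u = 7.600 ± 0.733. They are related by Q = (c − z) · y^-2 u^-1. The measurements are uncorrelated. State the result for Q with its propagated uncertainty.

1.042 ± 0.159

Let w = c − z = 622.6. δw = √(δc² + δz²) = √(6.76 + 0.00136) = 2.60, so δw/w = 0.00418.
Q is then a monomial in w, y, u:
δQ/Q = √((δw/w)² + (-2·δy/y)² + (-1·δu/u)²) = √(1.74e-05 + 0.0140 + 0.00930) = 0.153
Q = 1.042, so δQ = 0.153 × 1.042 = 0.159.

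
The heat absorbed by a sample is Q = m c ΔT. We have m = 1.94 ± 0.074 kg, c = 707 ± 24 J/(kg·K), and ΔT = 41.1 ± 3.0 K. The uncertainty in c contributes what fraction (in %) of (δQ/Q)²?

14.5%

(δQ/Q)² = (1·δm/m)² + (1·δc/c)² + (1·δΔT/ΔT)²
  m term: (1×0.0381)² = 0.00145
  c term: (1×0.0339)² = 0.00115
  ΔT term: (1×0.0730)² = 0.00533
Total = 0.00794. Share from c = 0.00115/0.00794 = 0.145.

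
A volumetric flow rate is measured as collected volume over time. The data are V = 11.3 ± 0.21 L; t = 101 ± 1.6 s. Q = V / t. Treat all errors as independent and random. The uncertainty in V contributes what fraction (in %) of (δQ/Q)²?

57.9%

(δQ/Q)² = (1·δV/V)² + (-1·δt/t)²
  V term: (1×0.0186)² = 0.000345
  t term: (-1×0.0158)² = 0.000251
Total = 0.000596. Share from V = 0.000345/0.000596 = 0.579.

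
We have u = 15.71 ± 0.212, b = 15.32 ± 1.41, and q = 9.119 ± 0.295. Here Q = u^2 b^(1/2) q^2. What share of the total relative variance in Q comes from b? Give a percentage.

30.1%

(δQ/Q)² = (2·δu/u)² + (½·δb/b)² + (2·δq/q)²
  u term: (2×0.0135)² = 0.000728
  b term: (0.5×0.0920)² = 0.00212
  q term: (2×0.0324)² = 0.00419
Total = 0.00703. Share from b = 0.00212/0.00703 = 0.301.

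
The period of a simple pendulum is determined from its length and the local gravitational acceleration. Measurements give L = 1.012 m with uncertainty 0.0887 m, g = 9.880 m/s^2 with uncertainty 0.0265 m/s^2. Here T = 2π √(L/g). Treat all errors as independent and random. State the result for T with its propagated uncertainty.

Products/powers → add relative errors in quadrature, weighted by exponent:
  (½·δL/L)² = (0.5×0.0876)² = 0.00192;  (−½·δg/g)² = (-0.5×0.00268)² = 1.8e-06
δT/T = √(0.00192) = 0.0438
T = 2.011 s, so δT = 0.0438 × 2.011 = 0.0882 s.

2.011 ± 0.0882 s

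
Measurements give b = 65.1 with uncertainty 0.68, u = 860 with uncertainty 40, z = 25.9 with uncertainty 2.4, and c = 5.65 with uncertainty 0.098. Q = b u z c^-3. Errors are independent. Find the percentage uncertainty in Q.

Q is a product of powers, so relative uncertainties combine in quadrature:
  (1·δb/b)² = (1×0.0104)² = 0.000109;  (1·δu/u)² = (1×0.0465)² = 0.00216;  (1·δz/z)² = (1×0.0927)² = 0.00859;  (-3·δc/c)² = (-3×0.0173)² = 0.00271
δQ/Q = √(0.0136) = 0.116

11.6%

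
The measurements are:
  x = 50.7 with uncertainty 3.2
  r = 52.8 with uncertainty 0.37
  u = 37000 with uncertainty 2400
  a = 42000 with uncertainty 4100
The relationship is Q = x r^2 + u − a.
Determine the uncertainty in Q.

Let p = x·r^2 = 1.41e+05. δp/p = √((1·δx/x)² + (2·δr/r)²) = √(0.00398 + 0.000196) = 0.0647, so δp = 9140.
Q = p + u − a: δQ = √(δp² + δu² + δa²) = √(8.35e+07 + 5.76e+06 + 1.68e+07) = 10300

10300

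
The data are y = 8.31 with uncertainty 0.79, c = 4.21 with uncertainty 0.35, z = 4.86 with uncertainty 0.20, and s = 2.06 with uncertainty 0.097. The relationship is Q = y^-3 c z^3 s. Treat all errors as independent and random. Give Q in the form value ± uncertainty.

1.73 ± 0.564

Since Q is a product/quotient, work with relative uncertainties:
  (-3·δy/y)² = (-3×0.0951)² = 0.0813;  (1·δc/c)² = (1×0.0831)² = 0.00691;  (3·δz/z)² = (3×0.0412)² = 0.0152;  (1·δs/s)² = (1×0.0471)² = 0.00222
δQ/Q = √(0.106) = 0.325
Q = 1.73, so δQ = 0.325 × 1.73 = 0.564.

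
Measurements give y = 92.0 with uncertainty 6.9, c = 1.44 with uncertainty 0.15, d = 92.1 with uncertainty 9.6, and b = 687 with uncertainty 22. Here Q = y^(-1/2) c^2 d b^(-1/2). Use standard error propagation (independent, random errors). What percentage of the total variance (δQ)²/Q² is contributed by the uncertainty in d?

(δQ/Q)² = (−½·δy/y)² + (2·δc/c)² + (1·δd/d)² + (−½·δb/b)²
  y term: (-0.5×0.0750)² = 0.00141
  c term: (2×0.104)² = 0.0434
  d term: (1×0.104)² = 0.0109
  b term: (-0.5×0.0320)² = 0.000256
Total = 0.0559. Share from d = 0.0109/0.0559 = 0.194.

19.4%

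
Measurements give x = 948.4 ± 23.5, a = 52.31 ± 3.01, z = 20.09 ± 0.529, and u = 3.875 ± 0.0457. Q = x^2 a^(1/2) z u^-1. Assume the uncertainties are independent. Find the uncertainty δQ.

Each factor contributes (exponent × relative error)² to (δQ/Q)²:
  (2·δx/x)² = (2×0.0248)² = 0.00246;  (½·δa/a)² = (0.5×0.0575)² = 0.000828;  (1·δz/z)² = (1×0.0263)² = 0.000693;  (-1·δu/u)² = (-1×0.0118)² = 0.000139
δQ/Q = √(0.00412) = 0.0642
Q = 3.373e+07, so δQ = 0.0642 × 3.373e+07 = 2.16e+06.

2.16e+06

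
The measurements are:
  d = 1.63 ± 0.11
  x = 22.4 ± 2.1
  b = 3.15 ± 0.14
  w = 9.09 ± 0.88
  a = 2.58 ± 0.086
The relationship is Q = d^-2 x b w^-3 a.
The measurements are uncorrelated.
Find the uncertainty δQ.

Q is a product of powers, so relative uncertainties combine in quadrature:
  (-2·δd/d)² = (-2×0.0675)² = 0.0182;  (1·δx/x)² = (1×0.0938)² = 0.00879;  (1·δb/b)² = (1×0.0444)² = 0.00198;  (-3·δw/w)² = (-3×0.0968)² = 0.0843;  (1·δa/a)² = (1×0.0333)² = 0.00111
δQ/Q = √(0.114) = 0.338
Q = 0.0912, so δQ = 0.338 × 0.0912 = 0.0309.

0.0309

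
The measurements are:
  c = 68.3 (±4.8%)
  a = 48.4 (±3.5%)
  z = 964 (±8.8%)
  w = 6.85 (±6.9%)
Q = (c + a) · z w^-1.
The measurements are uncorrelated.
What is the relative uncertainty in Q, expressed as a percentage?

11.6%

Let u = c + a = 117. δu = √(δc² + δa²) = √(10.7 + 2.87) = 3.69, so δu/u = 0.0316.
Q is then a monomial in u, z, w:
δQ/Q = √((δu/u)² + (1·δz/z)² + (-1·δw/w)²) = √(0.001000 + 0.00774 + 0.00476) = 0.116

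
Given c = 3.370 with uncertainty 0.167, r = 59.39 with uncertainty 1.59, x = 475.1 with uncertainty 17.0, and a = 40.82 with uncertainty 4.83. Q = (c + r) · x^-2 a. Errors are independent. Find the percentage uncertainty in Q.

14.1%

Let u = c + r = 62.76. δu = √(δc² + δr²) = √(0.0279 + 2.53) = 1.60, so δu/u = 0.0255.
Q is then a monomial in u, x, a:
δQ/Q = √((δu/u)² + (-2·δx/x)² + (1·δa/a)²) = √(0.000649 + 0.00512 + 0.0140) = 0.141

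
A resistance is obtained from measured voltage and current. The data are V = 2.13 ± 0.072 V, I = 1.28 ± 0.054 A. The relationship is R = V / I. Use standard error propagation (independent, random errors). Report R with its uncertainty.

Each factor contributes (exponent × relative error)² to (δR/R)²:
  (1·δV/V)² = (1×0.0338)² = 0.00114;  (-1·δI/I)² = (-1×0.0422)² = 0.00178
δR/R = √(0.00292) = 0.0541
R = 1.66 Ω, so δR = 0.0541 × 1.66 = 0.0900 Ω.

1.66 ± 0.0900 Ω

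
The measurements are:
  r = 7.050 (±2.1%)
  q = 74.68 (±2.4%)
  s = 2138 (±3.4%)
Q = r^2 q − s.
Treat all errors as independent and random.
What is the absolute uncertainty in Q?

194

Let p = r^2·q = 3712. δp/p = √((2·δr/r)² + (1·δq/q)²) = √(0.00176 + 0.000576) = 0.0484, so δp = 180.
Q = p − s: δQ = √(δp² + δs²) = √(32200 + 5280) = 194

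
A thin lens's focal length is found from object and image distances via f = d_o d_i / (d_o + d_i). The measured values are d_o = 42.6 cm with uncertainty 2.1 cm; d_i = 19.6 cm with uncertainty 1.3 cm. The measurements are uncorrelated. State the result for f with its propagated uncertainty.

∂f/∂d_o = (d_i/(d_o+d_i))² = 0.0993;  ∂f/∂d_i = (d_o/(d_o+d_i))² = 0.469
δf = √((∂f/∂d_o · δd_o)² + (∂f/∂d_i · δd_i)²) = √(0.0435 + 0.372) = 0.644 cm
f = 13.4 cm.

13.4 ± 0.644 cm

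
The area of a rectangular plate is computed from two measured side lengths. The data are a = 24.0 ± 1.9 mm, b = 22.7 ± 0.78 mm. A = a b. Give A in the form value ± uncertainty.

For a monomial A ∝ a, b, fractional errors add in quadrature:
  (1·δa/a)² = (1×0.0792)² = 0.00627;  (1·δb/b)² = (1×0.0344)² = 0.00118
δA/A = √(0.00745) = 0.0863
A = 545 mm^2, so δA = 0.0863 × 545 = 47.0 mm^2.

545 ± 47.0 mm^2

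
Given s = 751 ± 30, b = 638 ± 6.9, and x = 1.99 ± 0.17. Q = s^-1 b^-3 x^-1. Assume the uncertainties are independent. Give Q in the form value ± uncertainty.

(2.58 ± 0.257) × 10^-12

Each factor contributes (exponent × relative error)² to (δQ/Q)²:
  (-1·δs/s)² = (-1×0.0399)² = 0.00160;  (-3·δb/b)² = (-3×0.0108)² = 0.00105;  (-1·δx/x)² = (-1×0.0854)² = 0.00730
δQ/Q = √(0.00995) = 0.0997
Q = 2.58e-12, so δQ = 0.0997 × 2.58e-12 = 2.57e-13.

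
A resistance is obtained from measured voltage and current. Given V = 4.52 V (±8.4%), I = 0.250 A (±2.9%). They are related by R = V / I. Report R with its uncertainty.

18.1 ± 1.61 Ω

Relative error in a monomial: (δR/R)² = Σ (nᵢ · δxᵢ/xᵢ)².
  (1·δV/V)² = (1×0.0840)² = 0.00706;  (-1·δI/I)² = (-1×0.0290)² = 0.000841
δR/R = √(0.00790) = 0.0889
R = 18.1 Ω, so δR = 0.0889 × 18.1 = 1.61 Ω.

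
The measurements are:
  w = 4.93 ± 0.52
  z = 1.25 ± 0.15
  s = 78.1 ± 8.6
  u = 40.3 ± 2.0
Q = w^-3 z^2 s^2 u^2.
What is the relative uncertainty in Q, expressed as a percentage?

Since Q is a product/quotient, work with relative uncertainties:
  (-3·δw/w)² = (-3×0.105)² = 0.100;  (2·δz/z)² = (2×0.120)² = 0.0576;  (2·δs/s)² = (2×0.110)² = 0.0485;  (2·δu/u)² = (2×0.0496)² = 0.00985
δQ/Q = √(0.216) = 0.465

46.5%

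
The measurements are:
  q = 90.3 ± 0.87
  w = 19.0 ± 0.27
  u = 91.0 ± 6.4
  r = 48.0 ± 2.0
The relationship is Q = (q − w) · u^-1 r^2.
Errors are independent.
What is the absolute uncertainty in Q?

198

Let h = q − w = 71.3. δh = √(δq² + δw²) = √(0.757 + 0.0729) = 0.911, so δh/h = 0.0128.
Q is then a monomial in h, u, r:
δQ/Q = √((δh/h)² + (-1·δu/u)² + (2·δr/r)²) = √(0.000163 + 0.00495 + 0.00694) = 0.110
Q = 1810, so δQ = 0.110 × 1810 = 198.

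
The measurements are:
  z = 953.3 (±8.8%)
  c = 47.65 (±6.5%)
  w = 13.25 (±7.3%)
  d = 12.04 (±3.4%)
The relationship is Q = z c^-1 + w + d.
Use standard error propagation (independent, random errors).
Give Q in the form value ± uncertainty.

45.30 ± 2.43

Let p = z·c^-1 = 20.01. δp/p = √((1·δz/z)² + (-1·δc/c)²) = √(0.00774 + 0.00423) = 0.109, so δp = 2.19.
Q = p + w + d: δQ = √(δp² + δw² + δd²) = √(4.79 + 0.936 + 0.168) = 2.43
Q = 45.30.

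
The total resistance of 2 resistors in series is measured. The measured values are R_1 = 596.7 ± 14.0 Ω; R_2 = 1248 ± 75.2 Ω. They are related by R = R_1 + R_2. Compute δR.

Sums and differences: (δR)² = Σ (cᵢ δxᵢ)².
  (δR_1)² = 196;  (δR_2)² = 5660
δR = √(5850) = 76.5 Ω

76.5 Ω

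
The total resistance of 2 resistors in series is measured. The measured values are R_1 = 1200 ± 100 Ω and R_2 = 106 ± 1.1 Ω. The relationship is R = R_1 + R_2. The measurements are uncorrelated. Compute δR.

100 Ω

Sums and differences: (δR)² = Σ (cᵢ δxᵢ)².
  (δR_1)² = 10000;  (δR_2)² = 1.21
δR = √(10000) = 100 Ω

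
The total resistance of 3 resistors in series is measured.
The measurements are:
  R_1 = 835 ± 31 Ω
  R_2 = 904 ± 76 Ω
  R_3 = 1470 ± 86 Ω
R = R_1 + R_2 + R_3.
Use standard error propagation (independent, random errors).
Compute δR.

Sums and differences: (δR)² = Σ (cᵢ δxᵢ)².
  (δR_1)² = 961;  (δR_2)² = 5780;  (δR_3)² = 7400
δR = √(14100) = 119 Ω

119 Ω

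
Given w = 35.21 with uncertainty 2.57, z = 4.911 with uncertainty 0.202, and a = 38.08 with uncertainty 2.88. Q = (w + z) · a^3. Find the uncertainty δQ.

5.22e+05

Let u = w + z = 40.12. δu = √(δw² + δz²) = √(6.60 + 0.0408) = 2.58, so δu/u = 0.0643.
Q is then a monomial in u, a:
δQ/Q = √((δu/u)² + (3·δa/a)²) = √(0.00413 + 0.0515) = 0.236
Q = 2.215e+06, so δQ = 0.236 × 2.215e+06 = 5.22e+05.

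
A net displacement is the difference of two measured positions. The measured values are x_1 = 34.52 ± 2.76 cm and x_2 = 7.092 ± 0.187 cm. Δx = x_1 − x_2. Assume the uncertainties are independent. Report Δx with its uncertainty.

For a sum/difference, combine absolute errors in quadrature:
  (δx_1)² = 7.62;  (δx_2)² = 0.0350
δΔx = √(7.65) = 2.77 cm
Δx = 27.43 cm.

27.43 ± 2.77 cm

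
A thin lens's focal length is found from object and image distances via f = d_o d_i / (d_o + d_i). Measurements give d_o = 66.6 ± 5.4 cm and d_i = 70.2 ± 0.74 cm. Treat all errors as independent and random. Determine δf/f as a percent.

4.19%

∂f/∂d_o = (d_i/(d_o+d_i))² = 0.263;  ∂f/∂d_i = (d_o/(d_o+d_i))² = 0.237
δf = √((∂f/∂d_o · δd_o)² + (∂f/∂d_i · δd_i)²) = √(2.02 + 0.0308) = 1.43 cm
f = 34.2 cm, so δf/f = 1.43/34.2 = 0.0419.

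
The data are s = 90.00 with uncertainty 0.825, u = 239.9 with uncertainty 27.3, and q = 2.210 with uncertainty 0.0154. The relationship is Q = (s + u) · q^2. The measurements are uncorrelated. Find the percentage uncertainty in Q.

8.40%

Let w = s + u = 329.9. δw = √(δs² + δu²) = √(0.681 + 745) = 27.3, so δw/w = 0.0828.
Q is then a monomial in w, q:
δQ/Q = √((δw/w)² + (2·δq/q)²) = √(0.00685 + 0.000194) = 0.0840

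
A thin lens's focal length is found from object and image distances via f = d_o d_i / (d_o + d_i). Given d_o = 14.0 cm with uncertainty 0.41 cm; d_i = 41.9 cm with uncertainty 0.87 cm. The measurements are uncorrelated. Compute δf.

0.237 cm

∂f/∂d_o = (d_i/(d_o+d_i))² = 0.562;  ∂f/∂d_i = (d_o/(d_o+d_i))² = 0.0627
δf = √((∂f/∂d_o · δd_o)² + (∂f/∂d_i · δd_i)²) = √(0.0531 + 0.00298) = 0.237 cm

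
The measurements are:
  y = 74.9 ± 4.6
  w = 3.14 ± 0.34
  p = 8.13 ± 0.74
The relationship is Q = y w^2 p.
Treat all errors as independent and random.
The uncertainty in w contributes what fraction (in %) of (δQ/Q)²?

(δQ/Q)² = (1·δy/y)² + (2·δw/w)² + (1·δp/p)²
  y term: (1×0.0614)² = 0.00377
  w term: (2×0.108)² = 0.0469
  p term: (1×0.0910)² = 0.00828
Total = 0.0590. Share from w = 0.0469/0.0590 = 0.795.

79.5%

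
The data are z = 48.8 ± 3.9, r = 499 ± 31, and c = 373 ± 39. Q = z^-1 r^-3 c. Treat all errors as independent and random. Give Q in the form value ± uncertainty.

For a monomial Q ∝ z^-1, r^-3, c, fractional errors add in quadrature:
  (-1·δz/z)² = (-1×0.0799)² = 0.00639;  (-3·δr/r)² = (-3×0.0621)² = 0.0347;  (1·δc/c)² = (1×0.105)² = 0.0109
δQ/Q = √(0.0521) = 0.228
Q = 6.15e-08, so δQ = 0.228 × 6.15e-08 = 1.4e-08.

(6.15 ± 1.40) × 10^-8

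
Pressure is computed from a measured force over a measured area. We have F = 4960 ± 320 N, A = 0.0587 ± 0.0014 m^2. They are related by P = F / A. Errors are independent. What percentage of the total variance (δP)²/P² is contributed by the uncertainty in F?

(δP/P)² = (1·δF/F)² + (-1·δA/A)²
  F term: (1×0.0645)² = 0.00416
  A term: (-1×0.0239)² = 0.000569
Total = 0.00473. Share from F = 0.00416/0.00473 = 0.880.

88.0%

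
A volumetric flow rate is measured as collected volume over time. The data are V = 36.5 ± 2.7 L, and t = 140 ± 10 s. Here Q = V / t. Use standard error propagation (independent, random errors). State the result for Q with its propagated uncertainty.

0.261 ± 0.0268 L/s

Products/powers → add relative errors in quadrature, weighted by exponent:
  (1·δV/V)² = (1×0.0740)² = 0.00547;  (-1·δt/t)² = (-1×0.0714)² = 0.00510
δQ/Q = √(0.0106) = 0.103
Q = 0.261 L/s, so δQ = 0.103 × 0.261 = 0.0268 L/s.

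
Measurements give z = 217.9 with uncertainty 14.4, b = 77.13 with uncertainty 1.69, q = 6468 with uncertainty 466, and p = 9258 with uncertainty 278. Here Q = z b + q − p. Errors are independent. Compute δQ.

Let w = z·b = 16810. δw/w = √((1·δz/z)² + (1·δb/b)²) = √(0.00437 + 0.000480) = 0.0696, so δw = 1170.
Q = w + q − p: δQ = √(δw² + δq² + δp²) = √(1.37e+06 + 2.17e+05 + 77300) = 1290

1290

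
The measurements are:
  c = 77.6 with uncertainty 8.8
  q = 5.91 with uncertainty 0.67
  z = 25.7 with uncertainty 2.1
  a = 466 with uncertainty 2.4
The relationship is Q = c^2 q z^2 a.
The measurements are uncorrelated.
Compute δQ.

Q is a product of powers, so relative uncertainties combine in quadrature:
  (2·δc/c)² = (2×0.113)² = 0.0514;  (1·δq/q)² = (1×0.113)² = 0.0129;  (2·δz/z)² = (2×0.0817)² = 0.0267;  (1·δa/a)² = (1×0.00515)² = 2.65e-05
δQ/Q = √(0.0910) = 0.302
Q = 1.1e+10, so δQ = 0.302 × 1.1e+10 = 3.3e+09.

3.3e+09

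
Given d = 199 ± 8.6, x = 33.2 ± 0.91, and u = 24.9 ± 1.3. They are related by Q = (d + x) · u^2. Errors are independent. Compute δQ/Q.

Let w = d + x = 232. δw = √(δd² + δx²) = √(74.0 + 0.828) = 8.65, so δw/w = 0.0372.
Q is then a monomial in w, u:
δQ/Q = √((δw/w)² + (2·δu/u)²) = √(0.00139 + 0.0109) = 0.111

0.111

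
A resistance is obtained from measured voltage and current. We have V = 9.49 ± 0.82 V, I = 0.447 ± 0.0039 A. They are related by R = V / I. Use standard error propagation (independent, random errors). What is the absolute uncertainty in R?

R is a product of powers, so relative uncertainties combine in quadrature:
  (1·δV/V)² = (1×0.0864)² = 0.00747;  (-1·δI/I)² = (-1×0.00872)² = 7.61e-05
δR/R = √(0.00754) = 0.0868
R = 21.2 Ω, so δR = 0.0868 × 21.2 = 1.84 Ω.

1.84 Ω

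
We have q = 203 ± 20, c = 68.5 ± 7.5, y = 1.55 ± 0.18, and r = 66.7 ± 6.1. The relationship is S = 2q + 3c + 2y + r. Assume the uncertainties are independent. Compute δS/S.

S is a linear combination, so absolute uncertainties add in quadrature:
  (2·δq)² = 1600;  (3·δc)² = 506;  (2·δy)² = 0.130;  (δr)² = 37.2
δS = √(2140) = 46.3
S = 681, so δS/S = 46.3/681 = 0.0680.

0.0680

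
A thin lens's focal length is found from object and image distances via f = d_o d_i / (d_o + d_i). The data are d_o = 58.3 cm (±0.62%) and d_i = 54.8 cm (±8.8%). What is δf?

∂f/∂d_o = (d_i/(d_o+d_i))² = 0.235;  ∂f/∂d_i = (d_o/(d_o+d_i))² = 0.266
δf = √((∂f/∂d_o · δd_o)² + (∂f/∂d_i · δd_i)²) = √(0.00720 + 1.64) = 1.28 cm

1.28 cm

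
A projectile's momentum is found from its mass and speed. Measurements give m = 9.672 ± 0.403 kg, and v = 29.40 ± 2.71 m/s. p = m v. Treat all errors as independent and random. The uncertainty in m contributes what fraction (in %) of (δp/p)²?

17.0%

(δp/p)² = (1·δm/m)² + (1·δv/v)²
  m term: (1×0.0417)² = 0.00174
  v term: (1×0.0922)² = 0.00850
Total = 0.0102. Share from m = 0.00174/0.0102 = 0.170.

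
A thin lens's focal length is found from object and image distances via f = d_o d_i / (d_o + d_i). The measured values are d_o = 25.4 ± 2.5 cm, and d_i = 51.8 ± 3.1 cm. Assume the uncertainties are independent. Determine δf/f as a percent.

6.89%

∂f/∂d_o = (d_i/(d_o+d_i))² = 0.450;  ∂f/∂d_i = (d_o/(d_o+d_i))² = 0.108
δf = √((∂f/∂d_o · δd_o)² + (∂f/∂d_i · δd_i)²) = √(1.27 + 0.113) = 1.17 cm
f = 17.0 cm, so δf/f = 1.17/17.0 = 0.0689.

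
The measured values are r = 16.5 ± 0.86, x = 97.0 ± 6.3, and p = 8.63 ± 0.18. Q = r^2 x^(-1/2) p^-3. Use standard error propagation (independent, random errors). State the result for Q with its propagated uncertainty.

Products/powers → add relative errors in quadrature, weighted by exponent:
  (2·δr/r)² = (2×0.0521)² = 0.0109;  (−½·δx/x)² = (-0.5×0.0649)² = 0.00105;  (-3·δp/p)² = (-3×0.0209)² = 0.00392
δQ/Q = √(0.0158) = 0.126
Q = 0.0430, so δQ = 0.126 × 0.0430 = 0.00541.

0.0430 ± 0.00541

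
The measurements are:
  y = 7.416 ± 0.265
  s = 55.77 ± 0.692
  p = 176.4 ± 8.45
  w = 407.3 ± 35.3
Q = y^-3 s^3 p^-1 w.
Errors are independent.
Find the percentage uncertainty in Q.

15.1%

Products/powers → add relative errors in quadrature, weighted by exponent:
  (-3·δy/y)² = (-3×0.0357)² = 0.0115;  (3·δs/s)² = (3×0.0124)² = 0.00139;  (-1·δp/p)² = (-1×0.0479)² = 0.00229;  (1·δw/w)² = (1×0.0867)² = 0.00751
δQ/Q = √(0.0227) = 0.151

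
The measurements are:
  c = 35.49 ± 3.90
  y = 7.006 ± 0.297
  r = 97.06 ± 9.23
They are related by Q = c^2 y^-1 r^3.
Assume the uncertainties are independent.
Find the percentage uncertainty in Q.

36.3%

Since Q is a product/quotient, work with relative uncertainties:
  (2·δc/c)² = (2×0.110)² = 0.0483;  (-1·δy/y)² = (-1×0.0424)² = 0.00180;  (3·δr/r)² = (3×0.0951)² = 0.0814
δQ/Q = √(0.131) = 0.363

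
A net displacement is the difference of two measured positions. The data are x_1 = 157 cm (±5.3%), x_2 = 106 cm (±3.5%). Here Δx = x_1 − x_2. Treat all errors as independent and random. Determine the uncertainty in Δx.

9.11 cm

For a sum/difference, combine absolute errors in quadrature:
  (δx_1)² = 69.2;  (δx_2)² = 13.8
δΔx = √(83.0) = 9.11 cm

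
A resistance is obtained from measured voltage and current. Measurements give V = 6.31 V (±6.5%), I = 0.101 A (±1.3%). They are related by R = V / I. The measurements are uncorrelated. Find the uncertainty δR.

Since R is a product/quotient, work with relative uncertainties:
  (1·δV/V)² = (1×0.0650)² = 0.00423;  (-1·δI/I)² = (-1×0.0130)² = 0.000169
δR/R = √(0.00439) = 0.0663
R = 62.5 Ω, so δR = 0.0663 × 62.5 = 4.14 Ω.

4.14 Ω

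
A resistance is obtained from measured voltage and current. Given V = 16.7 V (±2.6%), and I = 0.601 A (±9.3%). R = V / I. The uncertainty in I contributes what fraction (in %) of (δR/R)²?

92.8%

(δR/R)² = (1·δV/V)² + (-1·δI/I)²
  V term: (1×0.0260)² = 0.000676
  I term: (-1×0.0930)² = 0.00865
Total = 0.00933. Share from I = 0.00865/0.00933 = 0.928.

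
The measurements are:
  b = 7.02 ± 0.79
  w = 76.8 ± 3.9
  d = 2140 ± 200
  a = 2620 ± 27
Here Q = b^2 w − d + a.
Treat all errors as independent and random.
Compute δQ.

896

Let p = b^2·w = 3780. δp/p = √((2·δb/b)² + (1·δw/w)²) = √(0.0507 + 0.00258) = 0.231, so δp = 873.
Q = p − d + a: δQ = √(δp² + δd² + δa²) = √(7.63e+05 + 40000 + 729) = 896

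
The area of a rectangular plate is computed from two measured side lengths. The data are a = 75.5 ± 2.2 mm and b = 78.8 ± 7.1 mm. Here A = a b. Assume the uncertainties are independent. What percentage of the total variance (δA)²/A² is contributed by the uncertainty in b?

(δA/A)² = (1·δa/a)² + (1·δb/b)²
  a term: (1×0.0291)² = 0.000849
  b term: (1×0.0901)² = 0.00812
Total = 0.00897. Share from b = 0.00812/0.00897 = 0.905.

90.5%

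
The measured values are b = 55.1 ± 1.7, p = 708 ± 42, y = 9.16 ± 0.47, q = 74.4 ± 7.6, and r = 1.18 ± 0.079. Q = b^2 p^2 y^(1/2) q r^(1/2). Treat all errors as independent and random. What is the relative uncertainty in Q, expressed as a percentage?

Relative error in a monomial: (δQ/Q)² = Σ (nᵢ · δxᵢ/xᵢ)².
  (2·δb/b)² = (2×0.0309)² = 0.00381;  (2·δp/p)² = (2×0.0593)² = 0.0141;  (½·δy/y)² = (0.5×0.0513)² = 0.000658;  (1·δq/q)² = (1×0.102)² = 0.0104;  (½·δr/r)² = (0.5×0.0669)² = 0.00112
δQ/Q = √(0.0301) = 0.173

17.3%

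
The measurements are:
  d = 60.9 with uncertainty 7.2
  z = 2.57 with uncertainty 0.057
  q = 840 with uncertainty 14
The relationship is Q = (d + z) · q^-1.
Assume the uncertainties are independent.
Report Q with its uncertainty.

Let u = d + z = 63.5. δu = √(δd² + δz²) = √(51.8 + 0.00325) = 7.20, so δu/u = 0.113.
Q is then a monomial in u, q:
δQ/Q = √((δu/u)² + (-1·δq/q)²) = √(0.0129 + 0.000278) = 0.115
Q = 0.0756, so δQ = 0.115 × 0.0756 = 0.00866.

0.0756 ± 0.00866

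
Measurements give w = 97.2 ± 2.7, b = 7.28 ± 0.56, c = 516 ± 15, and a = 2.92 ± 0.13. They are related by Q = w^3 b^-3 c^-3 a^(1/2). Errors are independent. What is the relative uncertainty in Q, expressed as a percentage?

26.1%

Relative error in a monomial: (δQ/Q)² = Σ (nᵢ · δxᵢ/xᵢ)².
  (3·δw/w)² = (3×0.0278)² = 0.00694;  (-3·δb/b)² = (-3×0.0769)² = 0.0533;  (-3·δc/c)² = (-3×0.0291)² = 0.00761;  (½·δa/a)² = (0.5×0.0445)² = 0.000496
δQ/Q = √(0.0683) = 0.261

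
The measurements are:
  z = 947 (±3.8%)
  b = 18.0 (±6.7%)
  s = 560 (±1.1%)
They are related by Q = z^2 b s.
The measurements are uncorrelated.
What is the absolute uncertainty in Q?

Each factor contributes (exponent × relative error)² to (δQ/Q)²:
  (2·δz/z)² = (2×0.0380)² = 0.00578;  (1·δb/b)² = (1×0.0670)² = 0.00449;  (1·δs/s)² = (1×0.0110)² = 0.000121
δQ/Q = √(0.0104) = 0.102
Q = 9.04e+09, so δQ = 0.102 × 9.04e+09 = 9.21e+08.

9.21e+08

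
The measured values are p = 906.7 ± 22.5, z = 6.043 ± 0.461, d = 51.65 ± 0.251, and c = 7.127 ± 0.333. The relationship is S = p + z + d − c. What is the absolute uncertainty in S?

22.5

For a sum/difference, combine absolute errors in quadrature:
  (δp)² = 506;  (δz)² = 0.213;  (δd)² = 0.0630;  (δc)² = 0.111
δS = √(507) = 22.5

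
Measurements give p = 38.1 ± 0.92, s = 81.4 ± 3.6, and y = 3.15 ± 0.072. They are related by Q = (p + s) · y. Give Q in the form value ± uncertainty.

376 ± 14.5

Let u = p + s = 120. δu = √(δp² + δs²) = √(0.846 + 13.0) = 3.72, so δu/u = 0.0311.
Q is then a monomial in u, y:
δQ/Q = √((δu/u)² + (1·δy/y)²) = √(0.000967 + 0.000522) = 0.0386
Q = 376, so δQ = 0.0386 × 376 = 14.5.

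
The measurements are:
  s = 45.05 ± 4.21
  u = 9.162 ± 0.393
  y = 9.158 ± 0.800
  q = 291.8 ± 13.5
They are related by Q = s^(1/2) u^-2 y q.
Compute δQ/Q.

Q is a product of powers, so relative uncertainties combine in quadrature:
  (½·δs/s)² = (0.5×0.0935)² = 0.00218;  (-2·δu/u)² = (-2×0.0429)² = 0.00736;  (1·δy/y)² = (1×0.0874)² = 0.00763;  (1·δq/q)² = (1×0.0463)² = 0.00214
δQ/Q = √(0.0193) = 0.139

0.139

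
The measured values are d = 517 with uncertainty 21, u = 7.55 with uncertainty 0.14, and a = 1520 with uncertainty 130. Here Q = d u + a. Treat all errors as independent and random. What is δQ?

217

Let p = d·u = 3900. δp/p = √((1·δd/d)² + (1·δu/u)²) = √(0.00165 + 0.000344) = 0.0447, so δp = 174.
Q = p + a: δQ = √(δp² + δa²) = √(30400 + 16900) = 217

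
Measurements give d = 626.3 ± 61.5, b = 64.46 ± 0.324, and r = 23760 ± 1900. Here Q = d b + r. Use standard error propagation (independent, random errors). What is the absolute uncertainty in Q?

Let p = d·b = 40370. δp/p = √((1·δd/d)² + (1·δb/b)²) = √(0.00964 + 2.53e-05) = 0.0983, so δp = 3970.
Q = p + r: δQ = √(δp² + δr²) = √(1.58e+07 + 3.61e+06) = 4400

4400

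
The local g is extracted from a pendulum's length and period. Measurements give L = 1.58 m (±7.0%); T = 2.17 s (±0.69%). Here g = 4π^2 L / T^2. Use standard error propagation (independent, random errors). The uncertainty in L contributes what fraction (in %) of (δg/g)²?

(δg/g)² = (1·δL/L)² + (-2·δT/T)²
  L term: (1×0.0700)² = 0.00490
  T term: (-2×0.00690)² = 0.000190
Total = 0.00509. Share from L = 0.00490/0.00509 = 0.963.

96.3%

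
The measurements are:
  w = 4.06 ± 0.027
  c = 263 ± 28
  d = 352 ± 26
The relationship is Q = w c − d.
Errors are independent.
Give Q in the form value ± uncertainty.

Let p = w·c = 1070. δp/p = √((1·δw/w)² + (1·δc/c)²) = √(4.42e-05 + 0.0113) = 0.107, so δp = 114.
Q = p − d: δQ = √(δp² + δd²) = √(13000 + 676) = 117
Q = 716.

716 ± 117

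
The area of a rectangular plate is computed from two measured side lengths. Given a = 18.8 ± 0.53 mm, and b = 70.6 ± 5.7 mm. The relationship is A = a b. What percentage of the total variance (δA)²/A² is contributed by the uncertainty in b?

(δA/A)² = (1·δa/a)² + (1·δb/b)²
  a term: (1×0.0282)² = 0.000795
  b term: (1×0.0807)² = 0.00652
Total = 0.00731. Share from b = 0.00652/0.00731 = 0.891.

89.1%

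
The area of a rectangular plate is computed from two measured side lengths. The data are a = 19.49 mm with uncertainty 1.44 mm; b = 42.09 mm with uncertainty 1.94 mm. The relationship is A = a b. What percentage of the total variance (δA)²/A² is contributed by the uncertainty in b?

(δA/A)² = (1·δa/a)² + (1·δb/b)²
  a term: (1×0.0739)² = 0.00546
  b term: (1×0.0461)² = 0.00212
Total = 0.00758. Share from b = 0.00212/0.00758 = 0.280.

28.0%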